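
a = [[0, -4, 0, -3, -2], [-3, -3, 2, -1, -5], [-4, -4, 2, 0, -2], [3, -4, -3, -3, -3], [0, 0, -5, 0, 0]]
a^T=[[0, -3, -4, 3, 0], [-4, -3, -4, -4, 0], [0, 2, 2, -3, -5], [-3, -1, 0, -3, 0], [-2, -5, -2, -3, 0]]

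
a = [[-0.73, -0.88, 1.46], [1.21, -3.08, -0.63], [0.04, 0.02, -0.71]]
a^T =[[-0.73, 1.21, 0.04], [-0.88, -3.08, 0.02], [1.46, -0.63, -0.71]]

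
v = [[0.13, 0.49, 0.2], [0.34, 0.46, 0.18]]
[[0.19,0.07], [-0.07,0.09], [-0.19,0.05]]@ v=[[0.05, 0.13, 0.05], [0.02, 0.01, 0.0], [-0.01, -0.07, -0.03]]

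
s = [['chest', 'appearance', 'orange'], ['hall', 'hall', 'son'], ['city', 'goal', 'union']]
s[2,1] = 'goal'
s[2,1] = 'goal'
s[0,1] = 'appearance'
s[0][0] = 'chest'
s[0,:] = ['chest', 'appearance', 'orange']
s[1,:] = ['hall', 'hall', 'son']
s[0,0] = 'chest'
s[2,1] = 'goal'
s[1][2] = 'son'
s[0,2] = 'orange'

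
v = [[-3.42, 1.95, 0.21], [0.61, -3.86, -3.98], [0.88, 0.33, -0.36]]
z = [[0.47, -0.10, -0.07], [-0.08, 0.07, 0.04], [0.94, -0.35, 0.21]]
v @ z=[[-1.57, 0.40, 0.36], [-3.15, 1.06, -1.03], [0.05, 0.06, -0.12]]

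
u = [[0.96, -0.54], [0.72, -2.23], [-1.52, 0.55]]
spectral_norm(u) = 2.78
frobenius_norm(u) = 3.05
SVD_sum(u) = [[0.6, -0.81], [1.32, -1.79], [-0.8, 1.08]] + [[0.36,0.27], [-0.60,-0.44], [-0.72,-0.53]]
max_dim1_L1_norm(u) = 2.95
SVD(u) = [[-0.36,0.36],  [-0.80,-0.6],  [0.48,-0.72]] @ diag([2.784766586585626, 1.249990023254682]) @ [[-0.59,0.80],[0.8,0.59]]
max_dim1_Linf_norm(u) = 2.23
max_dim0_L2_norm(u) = 2.36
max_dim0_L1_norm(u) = 3.32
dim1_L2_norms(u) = [1.1, 2.34, 1.62]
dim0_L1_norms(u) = [3.2, 3.32]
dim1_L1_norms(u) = [1.5, 2.95, 2.07]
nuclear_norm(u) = 4.03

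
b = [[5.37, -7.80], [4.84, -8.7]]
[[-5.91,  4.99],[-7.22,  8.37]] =b@[[0.54, -2.44], [1.13, -2.32]]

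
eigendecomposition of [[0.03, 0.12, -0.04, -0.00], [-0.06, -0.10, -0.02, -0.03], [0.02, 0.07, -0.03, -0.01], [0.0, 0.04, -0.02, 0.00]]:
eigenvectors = [[-0.66+0.00j, -0.66-0.00j, 0.35-0.22j, 0.35+0.22j], [0.31-0.48j, (0.31+0.48j), (-0.27+0.11j), -0.27-0.11j], [-0.40-0.04j, -0.40+0.04j, (-0.58+0.14j), (-0.58-0.14j)], [-0.27-0.08j, -0.27+0.08j, 0.62+0.00j, 0.62-0.00j]]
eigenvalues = [(-0.05+0.08j), (-0.05-0.08j), 0j, -0j]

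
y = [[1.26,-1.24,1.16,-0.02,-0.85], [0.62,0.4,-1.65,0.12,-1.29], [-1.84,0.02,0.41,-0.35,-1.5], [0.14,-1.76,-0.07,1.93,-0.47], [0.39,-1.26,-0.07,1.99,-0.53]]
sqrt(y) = [[1.29, -0.6, 0.28, 0.4, -0.82], [0.09, 0.53, -1.19, 1.4, -2.54], [-0.76, -0.36, 0.60, 0.96, -2.18], [0.05, -0.88, -0.46, 2.28, -1.52], [0.20, -0.38, -0.12, 1.06, 0.13]]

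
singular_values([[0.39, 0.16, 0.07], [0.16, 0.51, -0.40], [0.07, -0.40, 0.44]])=[0.89, 0.45, 0.01]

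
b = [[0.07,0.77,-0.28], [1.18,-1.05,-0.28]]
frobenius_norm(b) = 1.80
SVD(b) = [[-0.3,0.96], [0.96,0.3]] @ diag([1.66530138781355, 0.6901241103933872]) @ [[0.66, -0.74, -0.11], [0.60, 0.62, -0.51]]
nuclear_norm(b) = 2.36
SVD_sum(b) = [[-0.33, 0.36, 0.05], [1.06, -1.18, -0.18]] + [[0.4,0.41,-0.33], [0.12,0.13,-0.1]]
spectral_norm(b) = 1.67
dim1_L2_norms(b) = [0.82, 1.6]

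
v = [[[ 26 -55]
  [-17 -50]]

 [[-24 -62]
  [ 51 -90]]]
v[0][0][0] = 26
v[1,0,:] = [-24, -62]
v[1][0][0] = -24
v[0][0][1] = -55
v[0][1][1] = -50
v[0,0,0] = 26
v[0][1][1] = -50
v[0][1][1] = -50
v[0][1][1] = -50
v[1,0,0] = -24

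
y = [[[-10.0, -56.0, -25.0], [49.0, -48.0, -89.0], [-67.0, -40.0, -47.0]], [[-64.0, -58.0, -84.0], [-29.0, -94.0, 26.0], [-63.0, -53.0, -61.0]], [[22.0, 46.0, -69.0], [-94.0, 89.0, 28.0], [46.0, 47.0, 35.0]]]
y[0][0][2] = -25.0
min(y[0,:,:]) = -89.0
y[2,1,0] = -94.0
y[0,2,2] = -47.0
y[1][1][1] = -94.0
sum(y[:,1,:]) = -162.0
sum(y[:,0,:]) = -298.0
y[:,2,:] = [[-67.0, -40.0, -47.0], [-63.0, -53.0, -61.0], [46.0, 47.0, 35.0]]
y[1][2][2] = -61.0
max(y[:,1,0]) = 49.0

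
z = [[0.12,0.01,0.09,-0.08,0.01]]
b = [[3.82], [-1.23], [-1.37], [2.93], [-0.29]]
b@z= [[0.46, 0.04, 0.34, -0.31, 0.04], [-0.15, -0.01, -0.11, 0.1, -0.01], [-0.16, -0.01, -0.12, 0.11, -0.01], [0.35, 0.03, 0.26, -0.23, 0.03], [-0.03, -0.00, -0.03, 0.02, -0.00]]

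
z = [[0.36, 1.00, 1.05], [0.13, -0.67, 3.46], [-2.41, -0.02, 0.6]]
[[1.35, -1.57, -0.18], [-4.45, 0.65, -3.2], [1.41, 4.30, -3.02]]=z @ [[-0.8, -1.76, 1.03], [2.46, -1.0, 0.38], [-0.78, 0.06, -0.89]]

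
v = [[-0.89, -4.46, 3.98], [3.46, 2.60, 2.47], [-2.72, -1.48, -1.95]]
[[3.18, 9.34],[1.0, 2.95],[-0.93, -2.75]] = v @ [[0.09,0.28], [-0.25,-0.74], [0.54,1.58]]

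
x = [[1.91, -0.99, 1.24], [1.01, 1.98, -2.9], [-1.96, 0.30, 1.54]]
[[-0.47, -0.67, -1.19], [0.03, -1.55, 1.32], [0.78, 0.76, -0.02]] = x@[[-0.17, -0.61, -0.25], [0.41, -0.69, 0.24], [0.21, -0.15, -0.38]]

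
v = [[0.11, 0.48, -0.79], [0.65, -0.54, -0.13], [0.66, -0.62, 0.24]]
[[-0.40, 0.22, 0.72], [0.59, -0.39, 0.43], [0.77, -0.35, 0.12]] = v@ [[0.73, 0.24, 0.47], [-0.31, 0.94, -0.02], [0.42, 0.33, -0.86]]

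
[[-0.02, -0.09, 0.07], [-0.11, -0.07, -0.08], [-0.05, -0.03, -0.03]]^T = [[-0.02, -0.11, -0.05],[-0.09, -0.07, -0.03],[0.07, -0.08, -0.03]]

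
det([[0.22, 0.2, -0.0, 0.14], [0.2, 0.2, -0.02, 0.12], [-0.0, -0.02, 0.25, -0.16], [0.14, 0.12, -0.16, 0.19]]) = -0.000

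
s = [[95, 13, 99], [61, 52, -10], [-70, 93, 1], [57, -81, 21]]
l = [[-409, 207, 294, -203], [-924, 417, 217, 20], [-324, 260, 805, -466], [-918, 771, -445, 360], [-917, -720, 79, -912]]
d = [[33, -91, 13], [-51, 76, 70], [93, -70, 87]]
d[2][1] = -70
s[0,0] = 95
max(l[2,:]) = 805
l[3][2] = -445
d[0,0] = 33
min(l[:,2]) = -445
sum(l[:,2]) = 950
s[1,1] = 52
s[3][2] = 21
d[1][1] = 76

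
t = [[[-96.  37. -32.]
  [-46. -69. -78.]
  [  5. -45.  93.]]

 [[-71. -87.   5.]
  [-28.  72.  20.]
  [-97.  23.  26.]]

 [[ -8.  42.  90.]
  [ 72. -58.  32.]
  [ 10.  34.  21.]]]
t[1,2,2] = 26.0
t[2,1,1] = -58.0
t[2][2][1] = 34.0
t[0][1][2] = -78.0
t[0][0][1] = 37.0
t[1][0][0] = -71.0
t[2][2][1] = 34.0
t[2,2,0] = 10.0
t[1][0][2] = 5.0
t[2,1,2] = 32.0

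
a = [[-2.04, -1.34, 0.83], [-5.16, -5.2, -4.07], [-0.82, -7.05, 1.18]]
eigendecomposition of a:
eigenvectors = [[0.09,  0.7,  0.2], [0.81,  -0.36,  -0.46], [0.58,  -0.61,  0.87]]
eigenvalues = [-8.71, -2.07, 4.72]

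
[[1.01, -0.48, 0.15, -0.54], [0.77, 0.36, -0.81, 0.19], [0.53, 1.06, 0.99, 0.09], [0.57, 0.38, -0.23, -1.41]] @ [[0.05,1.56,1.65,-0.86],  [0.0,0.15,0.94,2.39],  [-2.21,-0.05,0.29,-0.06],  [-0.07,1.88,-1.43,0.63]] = [[-0.24, 0.48, 2.03, -2.36],[1.82, 1.65, 1.10, 0.37],[-2.17, 1.11, 2.03, 2.07],[0.64, -1.69, 3.25, -0.46]]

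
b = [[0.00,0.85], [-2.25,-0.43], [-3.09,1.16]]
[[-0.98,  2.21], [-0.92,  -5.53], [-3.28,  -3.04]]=b@[[0.63, 1.96], [-1.15, 2.6]]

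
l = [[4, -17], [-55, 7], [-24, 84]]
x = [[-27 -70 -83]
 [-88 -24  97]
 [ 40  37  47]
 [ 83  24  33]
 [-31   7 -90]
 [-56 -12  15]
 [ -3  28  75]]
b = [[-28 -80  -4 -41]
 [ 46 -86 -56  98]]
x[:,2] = [-83, 97, 47, 33, -90, 15, 75]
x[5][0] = -56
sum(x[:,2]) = 94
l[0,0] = 4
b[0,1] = -80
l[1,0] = -55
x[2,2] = 47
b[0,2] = -4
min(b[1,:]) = -86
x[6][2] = 75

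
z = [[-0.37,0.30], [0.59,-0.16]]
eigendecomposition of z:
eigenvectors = [[-0.67,-0.49], [0.74,-0.87]]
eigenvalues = [-0.7, 0.17]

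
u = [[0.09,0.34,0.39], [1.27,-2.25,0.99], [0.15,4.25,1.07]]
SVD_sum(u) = [[-0.03,  0.37,  0.04], [0.2,  -2.22,  -0.24], [-0.39,  4.27,  0.46]] + [[0.22, -0.01, 0.27], [1.05, -0.04, 1.24], [0.53, -0.02, 0.62]] + [[-0.10,  -0.02,  0.09], [0.01,  0.0,  -0.01], [0.02,  0.00,  -0.01]]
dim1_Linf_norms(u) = [0.39, 2.25, 4.25]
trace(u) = -1.09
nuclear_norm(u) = 6.86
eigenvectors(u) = [[-0.01, -0.76, 0.21], [-0.71, -0.16, 0.26], [0.70, 0.64, 0.94]]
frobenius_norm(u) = 5.21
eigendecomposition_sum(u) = [[0.01, -0.04, 0.01],[1.01, -2.7, 0.53],[-1.01, 2.68, -0.53]] + [[-0.15, 0.03, 0.03], [-0.03, 0.01, 0.01], [0.13, -0.02, -0.02]] + [[0.23, 0.35, 0.36], [0.29, 0.45, 0.45], [1.03, 1.59, 1.62]]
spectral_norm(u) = 4.87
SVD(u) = [[0.08,0.19,-0.98], [-0.46,0.88,0.13], [0.88,0.44,0.15]] @ diag([4.869047540456609, 1.8533767442493698, 0.1362743286501276]) @ [[-0.09, 0.99, 0.11],[0.65, -0.02, 0.76],[0.76, 0.14, -0.64]]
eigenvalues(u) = [-3.21, -0.17, 2.29]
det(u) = 1.23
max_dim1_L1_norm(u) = 5.47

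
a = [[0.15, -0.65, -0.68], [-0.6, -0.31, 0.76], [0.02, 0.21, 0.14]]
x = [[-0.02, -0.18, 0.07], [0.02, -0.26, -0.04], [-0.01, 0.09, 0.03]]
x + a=[[0.13, -0.83, -0.61], [-0.58, -0.57, 0.72], [0.01, 0.3, 0.17]]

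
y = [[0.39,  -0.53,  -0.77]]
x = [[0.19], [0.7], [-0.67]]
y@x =[[0.22]]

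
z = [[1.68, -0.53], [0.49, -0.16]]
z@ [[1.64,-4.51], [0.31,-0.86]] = [[2.59, -7.12], [0.75, -2.07]]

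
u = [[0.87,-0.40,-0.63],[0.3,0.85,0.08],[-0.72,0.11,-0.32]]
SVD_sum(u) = [[0.96,-0.41,-0.38], [-0.07,0.03,0.03], [-0.48,0.21,0.19]] + [[-0.05, -0.08, -0.03], [0.41, 0.74, 0.23], [-0.15, -0.28, -0.09]] + [[-0.05, 0.1, -0.22], [-0.04, 0.08, -0.18], [-0.09, 0.18, -0.42]]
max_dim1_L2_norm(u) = 1.15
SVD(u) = [[-0.89, 0.10, 0.44],[0.07, -0.93, 0.36],[0.44, 0.35, 0.83]] @ diag([1.247396679522113, 0.9428191084440166, 0.5662982011891233]) @ [[-0.86, 0.37, 0.34], [-0.47, -0.84, -0.27], [-0.19, 0.39, -0.90]]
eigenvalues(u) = [(-0.61+0j), (1.01+0.26j), (1.01-0.26j)]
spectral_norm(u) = 1.25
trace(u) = 1.40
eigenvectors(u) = [[(0.36+0j), (0.71+0j), 0.71-0.00j], [-0.12+0.00j, 0.31-0.52j, (0.31+0.52j)], [0.92+0.00j, -0.36+0.03j, (-0.36-0.03j)]]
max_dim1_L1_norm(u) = 1.9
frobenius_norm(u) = 1.66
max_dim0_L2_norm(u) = 1.17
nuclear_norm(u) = 2.76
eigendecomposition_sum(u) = [[-0.10+0.00j, -0.01+0.00j, -0.20+0.00j], [0.03-0.00j, -0j, (0.07-0j)], [(-0.25+0j), -0.03+0.00j, (-0.52+0j)]] + [[(0.48-0.11j), (-0.19+0.7j), (-0.21+0.14j)],[(0.13-0.4j), (0.42+0.45j), 0.00+0.22j],[-0.24+0.07j, (0.07-0.36j), (0.1-0.08j)]] + [[(0.48+0.11j), (-0.19-0.7j), -0.21-0.14j], [(0.13+0.4j), (0.42-0.45j), -0.22j], [-0.24-0.07j, 0.07+0.36j, 0.10+0.08j]]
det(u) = -0.67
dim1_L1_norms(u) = [1.9, 1.23, 1.15]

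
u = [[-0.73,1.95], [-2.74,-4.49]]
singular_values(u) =[5.43, 1.59]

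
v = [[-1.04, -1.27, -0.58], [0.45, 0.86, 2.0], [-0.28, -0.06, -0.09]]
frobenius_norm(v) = 2.84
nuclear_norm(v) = 3.86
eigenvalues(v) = [(-0.56+0.53j), (-0.56-0.53j), (0.84+0j)]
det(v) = 0.49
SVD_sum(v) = [[-0.57, -0.83, -1.14],[0.8, 1.17, 1.6],[-0.08, -0.11, -0.15]] + [[-0.49, -0.42, 0.55], [-0.35, -0.31, 0.40], [-0.08, -0.07, 0.09]] + [[0.02, -0.02, 0.0], [0.0, -0.00, 0.00], [-0.13, 0.12, -0.02]]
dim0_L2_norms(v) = [1.17, 1.53, 2.08]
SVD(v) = [[-0.58, -0.8, -0.15], [0.81, -0.58, -0.01], [-0.08, -0.12, 0.99]] @ diag([2.628982462764257, 1.058470390680896, 0.1766115583131854]) @ [[0.38, 0.55, 0.75],[0.57, 0.50, -0.65],[-0.73, 0.67, -0.13]]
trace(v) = -0.27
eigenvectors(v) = [[-0.78+0.00j, (-0.78-0j), -0.58+0.00j], [(0.39+0.41j), (0.39-0.41j), 0.80+0.00j], [(-0.21-0.18j), (-0.21+0.18j), (0.12+0j)]]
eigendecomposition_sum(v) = [[(-0.54-0.04j), -0.42-0.16j, 0.19+0.83j], [0.25+0.30j, 0.13+0.30j, (0.34-0.52j)], [-0.14-0.14j, -0.08-0.14j, -0.15+0.27j]] + [[(-0.54+0.04j), (-0.42+0.16j), 0.19-0.83j], [(0.25-0.3j), (0.13-0.3j), (0.34+0.52j)], [-0.14+0.14j, (-0.08+0.14j), -0.15-0.27j]] + [[0.04-0.00j, -0.43+0.00j, -0.96-0.00j], [(-0.05+0j), (0.6-0j), (1.32+0j)], [-0.01+0.00j, 0.09-0.00j, 0.20+0.00j]]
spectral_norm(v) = 2.63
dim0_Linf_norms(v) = [1.04, 1.27, 2.0]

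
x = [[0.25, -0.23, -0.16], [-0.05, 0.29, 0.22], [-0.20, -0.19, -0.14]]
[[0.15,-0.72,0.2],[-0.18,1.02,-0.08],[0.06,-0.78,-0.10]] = x @ [[0.2, 0.46, 0.65], [1.17, 4.36, -0.45], [-2.33, -1.02, 0.39]]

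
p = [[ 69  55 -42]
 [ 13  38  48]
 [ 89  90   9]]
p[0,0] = 69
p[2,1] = 90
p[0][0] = 69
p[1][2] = 48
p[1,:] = [13, 38, 48]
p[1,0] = 13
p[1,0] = 13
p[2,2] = 9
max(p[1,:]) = 48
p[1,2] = 48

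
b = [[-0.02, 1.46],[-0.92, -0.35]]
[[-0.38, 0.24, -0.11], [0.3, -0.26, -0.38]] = b@[[-0.23,0.22,0.44], [-0.26,0.17,-0.07]]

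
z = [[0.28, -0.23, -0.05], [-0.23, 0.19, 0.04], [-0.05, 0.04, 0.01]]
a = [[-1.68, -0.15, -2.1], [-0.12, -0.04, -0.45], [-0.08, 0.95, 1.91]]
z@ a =[[-0.44, -0.08, -0.58], [0.36, 0.06, 0.47], [0.08, 0.02, 0.11]]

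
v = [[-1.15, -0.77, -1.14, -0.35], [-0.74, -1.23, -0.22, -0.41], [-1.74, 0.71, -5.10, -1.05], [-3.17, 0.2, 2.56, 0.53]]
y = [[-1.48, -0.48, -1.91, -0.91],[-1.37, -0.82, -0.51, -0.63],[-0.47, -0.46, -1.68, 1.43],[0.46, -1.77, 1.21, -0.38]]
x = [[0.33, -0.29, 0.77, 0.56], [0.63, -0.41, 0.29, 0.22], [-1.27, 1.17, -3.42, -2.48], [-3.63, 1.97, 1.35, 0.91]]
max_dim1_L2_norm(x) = 4.56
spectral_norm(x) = 4.73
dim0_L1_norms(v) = [6.8, 2.91, 9.02, 2.34]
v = x + y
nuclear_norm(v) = 11.57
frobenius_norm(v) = 7.29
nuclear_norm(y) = 7.99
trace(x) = -2.59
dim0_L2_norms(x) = [3.91, 2.35, 3.77, 2.71]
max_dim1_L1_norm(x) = 8.34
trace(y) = -4.36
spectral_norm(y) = 3.41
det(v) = 4.55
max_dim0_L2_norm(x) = 3.91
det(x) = 0.00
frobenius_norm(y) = 4.51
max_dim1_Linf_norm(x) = 3.63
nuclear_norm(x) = 9.20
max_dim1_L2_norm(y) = 2.63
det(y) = 7.04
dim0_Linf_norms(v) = [3.17, 1.23, 5.1, 1.05]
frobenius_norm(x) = 6.51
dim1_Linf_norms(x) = [0.77, 0.63, 3.42, 3.63]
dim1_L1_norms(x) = [1.95, 1.55, 8.34, 7.86]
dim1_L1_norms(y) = [4.78, 3.33, 4.04, 3.82]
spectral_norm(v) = 5.99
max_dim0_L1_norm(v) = 9.02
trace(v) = -6.95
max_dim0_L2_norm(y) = 2.86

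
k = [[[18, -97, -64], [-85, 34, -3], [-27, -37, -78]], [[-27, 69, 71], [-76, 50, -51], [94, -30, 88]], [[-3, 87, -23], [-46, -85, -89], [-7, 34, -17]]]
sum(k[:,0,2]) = -16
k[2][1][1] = -85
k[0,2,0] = -27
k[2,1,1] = -85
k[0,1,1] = 34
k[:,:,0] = [[18, -85, -27], [-27, -76, 94], [-3, -46, -7]]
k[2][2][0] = -7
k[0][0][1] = -97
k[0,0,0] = 18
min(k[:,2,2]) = -78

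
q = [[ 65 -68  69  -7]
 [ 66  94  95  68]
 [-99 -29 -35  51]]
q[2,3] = 51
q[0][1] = -68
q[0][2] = 69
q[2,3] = 51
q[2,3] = 51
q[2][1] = -29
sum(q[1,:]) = 323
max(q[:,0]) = 66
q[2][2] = -35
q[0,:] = [65, -68, 69, -7]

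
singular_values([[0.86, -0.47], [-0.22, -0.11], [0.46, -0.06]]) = [1.08, 0.24]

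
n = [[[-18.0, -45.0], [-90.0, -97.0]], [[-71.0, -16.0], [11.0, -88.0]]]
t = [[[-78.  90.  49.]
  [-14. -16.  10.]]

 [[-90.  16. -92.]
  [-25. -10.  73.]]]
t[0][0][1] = 90.0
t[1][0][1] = 16.0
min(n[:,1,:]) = -97.0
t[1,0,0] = -90.0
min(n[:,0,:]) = -71.0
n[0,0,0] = -18.0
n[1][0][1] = -16.0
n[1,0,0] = -71.0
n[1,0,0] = -71.0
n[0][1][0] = -90.0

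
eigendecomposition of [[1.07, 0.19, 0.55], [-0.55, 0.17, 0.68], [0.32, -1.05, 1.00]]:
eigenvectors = [[-0.80+0.00j, (-0.07+0.37j), -0.07-0.37j],[(0.03+0j), (-0.67+0j), (-0.67-0j)],[-0.60+0.00j, (-0.27-0.58j), (-0.27+0.58j)]]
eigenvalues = [(1.47+0j), (0.38+0.89j), (0.38-0.89j)]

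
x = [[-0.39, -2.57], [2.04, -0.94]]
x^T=[[-0.39, 2.04], [-2.57, -0.94]]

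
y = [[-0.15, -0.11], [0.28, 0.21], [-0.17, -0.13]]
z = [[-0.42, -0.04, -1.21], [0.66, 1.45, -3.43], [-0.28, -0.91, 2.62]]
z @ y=[[0.26, 0.2], [0.89, 0.68], [-0.66, -0.50]]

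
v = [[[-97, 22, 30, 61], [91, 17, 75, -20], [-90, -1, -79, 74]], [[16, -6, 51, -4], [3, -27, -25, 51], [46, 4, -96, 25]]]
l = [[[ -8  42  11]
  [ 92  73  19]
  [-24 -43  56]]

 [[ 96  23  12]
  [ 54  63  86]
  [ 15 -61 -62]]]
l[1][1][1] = 63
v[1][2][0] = 46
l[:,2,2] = [56, -62]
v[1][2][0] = 46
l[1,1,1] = 63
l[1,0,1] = 23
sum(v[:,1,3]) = 31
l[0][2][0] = -24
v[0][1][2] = 75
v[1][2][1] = 4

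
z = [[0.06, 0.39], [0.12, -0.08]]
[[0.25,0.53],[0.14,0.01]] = z@ [[1.42, 0.92], [0.41, 1.23]]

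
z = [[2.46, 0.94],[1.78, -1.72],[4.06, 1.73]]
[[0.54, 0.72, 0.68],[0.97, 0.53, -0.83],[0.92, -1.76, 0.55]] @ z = [[5.37, 0.45], [-0.04, -1.44], [1.36, 4.84]]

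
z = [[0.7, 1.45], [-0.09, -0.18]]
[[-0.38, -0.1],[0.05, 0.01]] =z@[[-0.21, -0.12],[-0.16, -0.01]]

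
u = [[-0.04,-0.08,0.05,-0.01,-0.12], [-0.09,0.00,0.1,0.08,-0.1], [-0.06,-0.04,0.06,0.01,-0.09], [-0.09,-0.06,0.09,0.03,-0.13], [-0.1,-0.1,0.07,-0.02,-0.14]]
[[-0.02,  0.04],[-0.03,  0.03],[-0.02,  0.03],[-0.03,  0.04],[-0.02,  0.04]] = u @ [[0.04, 0.04], [-0.12, -0.18], [-0.17, 0.2], [0.07, 0.00], [0.14, -0.12]]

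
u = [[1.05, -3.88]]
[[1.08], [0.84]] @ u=[[1.13, -4.19], [0.88, -3.26]]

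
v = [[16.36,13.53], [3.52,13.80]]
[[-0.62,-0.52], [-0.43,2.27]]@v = [[-11.97,  -15.56],[0.96,  25.51]]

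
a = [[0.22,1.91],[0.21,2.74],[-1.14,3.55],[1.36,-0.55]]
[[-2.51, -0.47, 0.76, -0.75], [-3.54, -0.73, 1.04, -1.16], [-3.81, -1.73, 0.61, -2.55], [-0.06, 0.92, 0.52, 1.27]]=a @ [[-0.55, 0.55, 0.52, 0.74], [-1.25, -0.31, 0.34, -0.48]]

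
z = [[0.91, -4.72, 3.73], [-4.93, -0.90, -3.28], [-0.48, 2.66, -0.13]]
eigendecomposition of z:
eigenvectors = [[0.71+0.00j, (0.64+0j), 0.64-0.00j], [0.64+0.00j, (-0.54-0.01j), -0.54+0.01j], [(-0.29+0j), (-0.43+0.33j), (-0.43-0.33j)]]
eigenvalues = [(-4.88+0j), (2.38+1.99j), (2.38-1.99j)]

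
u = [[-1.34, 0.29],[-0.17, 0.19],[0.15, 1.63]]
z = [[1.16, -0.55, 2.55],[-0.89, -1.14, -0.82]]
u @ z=[[-1.81, 0.41, -3.65], [-0.37, -0.12, -0.59], [-1.28, -1.94, -0.95]]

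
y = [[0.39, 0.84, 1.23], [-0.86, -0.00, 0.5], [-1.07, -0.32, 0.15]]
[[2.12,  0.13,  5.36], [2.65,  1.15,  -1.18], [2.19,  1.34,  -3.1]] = y @[[-1.94,-0.27,2.82], [0.56,-2.41,1.43], [1.96,1.84,2.49]]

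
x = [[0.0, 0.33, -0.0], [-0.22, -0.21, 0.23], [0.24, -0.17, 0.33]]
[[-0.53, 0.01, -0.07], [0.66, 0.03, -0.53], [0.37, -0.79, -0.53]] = x@[[-0.67, -1.50, 0.47], [-1.61, 0.03, -0.21], [0.77, -1.28, -2.06]]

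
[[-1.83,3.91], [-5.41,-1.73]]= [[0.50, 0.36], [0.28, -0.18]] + [[-2.33, 3.55], [-5.69, -1.55]]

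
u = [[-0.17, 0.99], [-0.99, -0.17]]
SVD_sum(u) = [[-0.17,0.0],  [-0.99,0.00]] + [[0.0, 0.99], [0.00, -0.17]]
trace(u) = -0.34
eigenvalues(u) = [(-0.17+0.99j), (-0.17-0.99j)]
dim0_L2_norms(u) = [1.0, 1.0]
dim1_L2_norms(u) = [1.0, 1.0]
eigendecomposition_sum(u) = [[(-0.08+0.5j), (0.5+0.08j)], [-0.50-0.08j, (-0.08+0.5j)]] + [[(-0.08-0.5j), 0.50-0.08j], [(-0.5+0.08j), (-0.08-0.5j)]]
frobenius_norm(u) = 1.42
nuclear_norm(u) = 2.01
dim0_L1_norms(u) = [1.16, 1.16]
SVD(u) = [[-0.17, -0.99],[-0.99, 0.17]] @ diag([1.0044899203078148, 1.0044899203078146]) @ [[1.0, 0.00],  [-0.0, -1.0]]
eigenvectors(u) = [[(0.71+0j), 0.71-0.00j], [0.71j, -0.71j]]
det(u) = 1.01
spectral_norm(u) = 1.00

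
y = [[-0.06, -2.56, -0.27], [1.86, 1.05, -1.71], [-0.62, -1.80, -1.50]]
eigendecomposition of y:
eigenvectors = [[(0.73+0j), 0.73-0.00j, (0.39+0j)], [(-0.29-0.53j), (-0.29+0.53j), 0.24+0.00j], [(0.21+0.24j), 0.21-0.24j, 0.89+0.00j]]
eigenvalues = [(0.87+1.78j), (0.87-1.78j), (-2.26+0j)]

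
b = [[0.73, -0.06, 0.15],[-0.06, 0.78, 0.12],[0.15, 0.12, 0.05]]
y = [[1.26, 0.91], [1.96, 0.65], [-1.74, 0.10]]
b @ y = [[0.54, 0.64], [1.24, 0.46], [0.34, 0.22]]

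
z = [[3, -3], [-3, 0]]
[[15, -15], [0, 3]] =z @ [[0, -1], [-5, 4]]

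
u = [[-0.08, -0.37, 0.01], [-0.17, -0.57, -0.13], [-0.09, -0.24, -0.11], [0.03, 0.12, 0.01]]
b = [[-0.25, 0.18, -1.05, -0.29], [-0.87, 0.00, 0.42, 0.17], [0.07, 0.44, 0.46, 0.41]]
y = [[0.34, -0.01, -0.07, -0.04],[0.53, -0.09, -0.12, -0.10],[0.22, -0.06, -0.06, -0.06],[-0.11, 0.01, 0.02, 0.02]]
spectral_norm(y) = 0.71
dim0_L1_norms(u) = [0.37, 1.3, 0.26]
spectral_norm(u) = 0.77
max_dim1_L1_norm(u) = 0.87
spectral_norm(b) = 1.31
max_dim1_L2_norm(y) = 0.56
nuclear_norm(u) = 0.88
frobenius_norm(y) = 0.71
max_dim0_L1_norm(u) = 1.3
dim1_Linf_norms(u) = [0.37, 0.57, 0.24, 0.12]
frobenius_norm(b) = 1.68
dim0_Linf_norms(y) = [0.53, 0.09, 0.12, 0.1]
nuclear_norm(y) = 0.78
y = u @ b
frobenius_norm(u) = 0.78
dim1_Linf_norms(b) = [1.05, 0.87, 0.46]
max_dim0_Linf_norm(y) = 0.53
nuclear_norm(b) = 2.75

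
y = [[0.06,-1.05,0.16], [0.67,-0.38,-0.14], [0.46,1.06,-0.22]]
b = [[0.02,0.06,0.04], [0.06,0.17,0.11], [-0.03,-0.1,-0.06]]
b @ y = [[0.06, -0.0, -0.01], [0.17, -0.01, -0.04], [-0.1, 0.01, 0.02]]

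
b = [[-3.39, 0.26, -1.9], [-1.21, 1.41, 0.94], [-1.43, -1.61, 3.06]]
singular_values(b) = [4.02, 3.77, 1.76]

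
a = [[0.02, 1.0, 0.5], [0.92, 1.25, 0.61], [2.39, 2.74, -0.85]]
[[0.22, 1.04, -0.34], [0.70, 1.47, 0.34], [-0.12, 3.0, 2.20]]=a @ [[0.49, 0.19, 0.85],[-0.21, 0.97, -0.1],[0.84, 0.13, -0.52]]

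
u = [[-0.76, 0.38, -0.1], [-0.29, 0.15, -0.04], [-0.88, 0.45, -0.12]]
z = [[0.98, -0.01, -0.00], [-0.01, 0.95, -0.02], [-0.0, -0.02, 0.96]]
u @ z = [[-0.75, 0.37, -0.1], [-0.29, 0.15, -0.04], [-0.87, 0.44, -0.12]]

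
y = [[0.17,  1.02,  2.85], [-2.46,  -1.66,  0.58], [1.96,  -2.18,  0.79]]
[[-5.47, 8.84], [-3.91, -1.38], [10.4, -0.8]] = y @ [[3.0, 0.18], [-2.51, 1.46], [-1.2, 2.57]]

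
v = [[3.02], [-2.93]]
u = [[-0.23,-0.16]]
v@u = [[-0.69, -0.48], [0.67, 0.47]]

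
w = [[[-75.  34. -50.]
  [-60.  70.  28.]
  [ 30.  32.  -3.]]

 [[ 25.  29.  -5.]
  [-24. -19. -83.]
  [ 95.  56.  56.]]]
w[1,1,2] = -83.0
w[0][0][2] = -50.0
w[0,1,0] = -60.0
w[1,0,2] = -5.0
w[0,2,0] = 30.0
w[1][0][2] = -5.0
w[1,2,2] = 56.0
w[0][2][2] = -3.0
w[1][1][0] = -24.0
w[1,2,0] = 95.0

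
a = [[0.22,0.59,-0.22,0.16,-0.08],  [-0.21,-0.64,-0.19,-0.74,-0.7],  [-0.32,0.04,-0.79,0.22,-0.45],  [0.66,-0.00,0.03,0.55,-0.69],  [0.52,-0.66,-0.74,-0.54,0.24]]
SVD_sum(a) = [[-0.00, 0.23, 0.16, 0.21, 0.06], [0.00, -0.67, -0.49, -0.63, -0.19], [0.0, -0.18, -0.13, -0.17, -0.05], [-0.0, 0.13, 0.1, 0.13, 0.04], [0.0, -0.66, -0.48, -0.61, -0.19]] + [[0.10, 0.03, -0.13, 0.15, -0.26], [0.05, 0.02, -0.06, 0.07, -0.12], [0.20, 0.07, -0.25, 0.28, -0.48], [0.29, 0.10, -0.37, 0.4, -0.7], [-0.01, -0.0, 0.01, -0.01, 0.02]] + [[0.16, -0.0, -0.06, 0.02, 0.11],[-0.42, 0.01, 0.17, -0.06, -0.29],[-0.17, 0.00, 0.07, -0.02, -0.12],[0.14, -0.0, -0.06, 0.02, 0.10],[0.56, -0.01, -0.23, 0.08, 0.39]] + [[-0.13, 0.1, -0.19, 0.02, 0.07], [0.12, -0.09, 0.18, -0.02, -0.07], [-0.32, 0.24, -0.47, 0.05, 0.18], [0.25, -0.19, 0.36, -0.04, -0.14], [-0.03, 0.02, -0.04, 0.00, 0.02]] + [[0.09, 0.23, 0.01, -0.24, -0.07], [0.04, 0.10, 0.00, -0.10, -0.03], [-0.03, -0.09, -0.0, 0.09, 0.03], [-0.02, -0.04, -0.00, 0.04, 0.01], [-0.00, -0.01, -0.00, 0.01, 0.00]]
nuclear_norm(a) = 5.04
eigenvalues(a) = [(1.08+0j), (0.42+0.53j), (0.42-0.53j), (-0.97+0j), (-1.37+0j)]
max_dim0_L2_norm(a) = 1.12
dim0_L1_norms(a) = [1.93, 1.93, 1.97, 2.21, 2.16]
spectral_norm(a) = 1.57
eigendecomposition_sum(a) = [[(-0.01+0j), (0.01-0j), 0.02+0.00j, 0.03-0.00j, (-0.04+0j)], [0.04+0.00j, -0.04+0.00j, (-0.06-0j), -0.09+0.00j, (0.14+0j)], [-0.06+0.00j, 0.06-0.00j, (0.08+0j), 0.14-0.00j, (-0.21+0j)], [(-0.22+0j), 0.22-0.00j, 0.31+0.00j, 0.52-0.00j, (-0.75+0j)], [0.16+0.00j, -0.15+0.00j, (-0.22-0j), -0.37+0.00j, 0.53+0.00j]] + [[(0.19+0.23j), 0.15-0.02j, -0.04-0.09j, (-0.03+0.09j), (-0.08+0.11j)], [-0.24+0.27j, (0.05+0.17j), 0.10-0.07j, -0.11-0.02j, (-0.15-0.08j)], [-0.04-0.02j, (-0.02+0.01j), (0.01+0.01j), (-0-0.01j), -0.02j], [(0.38-0.17j), (0.03-0.21j), (-0.13+0.03j), (0.1+0.08j), 0.12+0.16j], [(0.12-0.11j), -0.02-0.08j, (-0.05+0.03j), 0.05+0.02j, 0.07+0.04j]] + [[(0.19-0.23j), (0.15+0.02j), -0.04+0.09j, -0.03-0.09j, -0.08-0.11j],[(-0.24-0.27j), (0.05-0.17j), (0.1+0.07j), -0.11+0.02j, -0.15+0.08j],[-0.04+0.02j, -0.02-0.01j, 0.01-0.01j, -0.00+0.01j, 0.00+0.02j],[0.38+0.17j, (0.03+0.21j), (-0.13-0.03j), 0.10-0.08j, 0.12-0.16j],[0.12+0.11j, -0.02+0.08j, (-0.05-0.03j), (0.05-0.02j), 0.07-0.04j]] + [[(-0.12-0j), (0.07-0j), -0.50+0.00j, (0.09-0j), -0.10+0.00j], [(0.17+0j), -0.10+0.00j, 0.68-0.00j, (-0.11+0j), (0.14-0j)], [(-0.18-0j), 0.11-0.00j, (-0.75+0j), (0.13-0j), -0.15+0.00j], [0.09+0.00j, (-0.05+0j), (0.37-0j), -0.06+0.00j, 0.08-0.00j], [(0.07+0j), -0.04+0.00j, 0.29-0.00j, (-0.05+0j), (0.06-0j)]] + [[(-0.02+0j), 0.21+0.00j, 0.35-0.00j, (0.11+0j), (0.24-0j)], [(0.07-0j), -0.60-0.00j, (-1.01+0j), -0.31-0.00j, -0.67+0.00j], [(0.01-0j), (-0.09-0j), -0.15+0.00j, -0.05-0.00j, (-0.1+0j)], [(0.02-0j), -0.23-0.00j, (-0.38+0j), -0.12-0.00j, -0.25+0.00j], [(0.05-0j), (-0.43-0j), (-0.72+0j), -0.22-0.00j, (-0.48+0j)]]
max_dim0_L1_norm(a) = 2.21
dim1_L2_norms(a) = [0.69, 1.24, 0.99, 1.1, 1.27]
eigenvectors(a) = [[(-0.05+0j), (-0.13-0.43j), -0.13+0.43j, (0.41+0j), -0.26+0.00j], [(0.14+0j), 0.51-0.23j, (0.51+0.23j), -0.56+0.00j, (0.75+0j)], [-0.22+0.00j, (0.05+0.05j), 0.05-0.05j, 0.61+0.00j, 0.11+0.00j], [-0.79+0.00j, (-0.64+0j), -0.64-0.00j, -0.30+0.00j, (0.28+0j)], [(0.56+0j), (-0.24+0.08j), (-0.24-0.08j), (-0.24+0j), (0.53+0j)]]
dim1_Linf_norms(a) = [0.59, 0.74, 0.79, 0.69, 0.74]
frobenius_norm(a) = 2.41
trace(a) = -0.42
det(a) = 0.67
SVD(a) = [[-0.23, 0.28, 0.21, -0.3, 0.86], [0.68, 0.13, -0.56, 0.27, 0.37], [0.18, 0.54, -0.22, -0.72, -0.32], [-0.14, 0.78, 0.19, 0.56, -0.15], [0.66, -0.02, 0.75, -0.07, -0.02]] @ diag([1.566176678675439, 1.202183125138819, 0.9699423530901302, 0.8908184794004635, 0.41073180208654225]) @ [[0.00, -0.64, -0.46, -0.59, -0.18], [0.31, 0.1, -0.39, 0.43, -0.75], [0.77, -0.02, -0.32, 0.1, 0.54], [0.50, -0.38, 0.73, -0.08, -0.27], [0.26, 0.67, 0.02, -0.67, -0.20]]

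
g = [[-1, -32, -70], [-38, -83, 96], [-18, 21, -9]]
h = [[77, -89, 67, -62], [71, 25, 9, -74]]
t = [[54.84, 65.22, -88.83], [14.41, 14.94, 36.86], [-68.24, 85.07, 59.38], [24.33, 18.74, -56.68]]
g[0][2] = -70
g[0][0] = -1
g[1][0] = -38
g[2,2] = -9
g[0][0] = -1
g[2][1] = 21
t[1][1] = 14.94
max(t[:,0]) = 54.84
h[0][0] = 77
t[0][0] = 54.84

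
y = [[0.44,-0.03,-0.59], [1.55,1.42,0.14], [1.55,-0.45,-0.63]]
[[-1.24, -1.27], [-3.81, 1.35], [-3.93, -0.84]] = y @ [[-2.43,0.53], [-0.06,0.12], [0.30,2.55]]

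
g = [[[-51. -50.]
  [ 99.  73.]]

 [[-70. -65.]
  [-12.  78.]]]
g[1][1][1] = 78.0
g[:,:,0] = [[-51.0, 99.0], [-70.0, -12.0]]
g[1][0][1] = -65.0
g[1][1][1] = 78.0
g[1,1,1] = 78.0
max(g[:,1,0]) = 99.0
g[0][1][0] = 99.0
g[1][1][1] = 78.0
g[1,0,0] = -70.0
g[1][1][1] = 78.0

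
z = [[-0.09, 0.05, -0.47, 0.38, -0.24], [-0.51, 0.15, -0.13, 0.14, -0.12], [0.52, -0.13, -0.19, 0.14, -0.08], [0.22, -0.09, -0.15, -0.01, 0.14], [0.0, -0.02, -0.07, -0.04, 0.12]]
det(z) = -0.00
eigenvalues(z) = [(-0.03+0.4j), (-0.03-0.4j), (-0+0j), (0.02+0.04j), (0.02-0.04j)]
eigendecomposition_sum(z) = [[-0.04+0.23j, (0.02-0.04j), (-0.24-0.09j), (0.18+0.1j), (-0.1-0.09j)], [-0.25+0.10j, (0.06-0.01j), (-0.06-0.29j), 0.02+0.24j, 0.03-0.16j], [(0.26+0.04j), -0.05-0.02j, (-0.1+0.27j), (0.11-0.21j), (-0.1+0.12j)], [0.10+0.06j, (-0.02-0.02j), (-0.09+0.1j), 0.08-0.07j, -0.06+0.03j], [(-0+0.04j), 0.00-0.01j, -0.05-0.01j, (0.04+0.01j), -0.02-0.02j]] + [[-0.04-0.23j, (0.02+0.04j), (-0.24+0.09j), 0.18-0.10j, (-0.1+0.09j)], [-0.25-0.10j, 0.06+0.01j, -0.06+0.29j, 0.02-0.24j, (0.03+0.16j)], [0.26-0.04j, -0.05+0.02j, -0.10-0.27j, (0.11+0.21j), -0.10-0.12j], [(0.1-0.06j), (-0.02+0.02j), -0.09-0.10j, 0.08+0.07j, (-0.06-0.03j)], [(-0-0.04j), 0.00+0.01j, -0.05+0.01j, 0.04-0.01j, -0.02+0.02j]] + [[0.00+0.00j,-0.00+0.00j,(-0-0j),-0.00+0.00j,-0.00-0.00j],[0j,-0.00+0.00j,(-0-0j),-0.00+0.00j,(-0-0j)],[0.00+0.00j,-0.00+0.00j,-0.00-0.00j,(-0+0j),(-0-0j)],[0j,(-0+0j),-0.00-0.00j,(-0+0j),-0.00-0.00j],[0.00+0.00j,(-0+0j),-0.00-0.00j,-0.00+0.00j,-0.00-0.00j]] + [[(-0-0j), 0.00-0.00j, 0.01j, 0.01-0.01j, -0.02+0.02j], [-0.00-0.00j, (0.02+0j), -0.01+0.02j, (0.05-0.05j), -0.09+0.05j], [0j, (-0.01-0j), -0.02j, -0.04+0.04j, 0.06-0.04j], [(0.01+0.01j), -0.03-0.01j, (0.01-0.04j), -0.09+0.07j, (0.13-0.06j)], [0.00+0.00j, -0.01-0.01j, 0.01-0.02j, -0.06+0.02j, 0.08-0.01j]] + [[-0.00+0.00j, 0.00+0.00j, 0.00-0.01j, (0.01+0.01j), -0.02-0.02j], [-0.00+0.00j, (0.02-0j), (-0.01-0.02j), 0.05+0.05j, (-0.09-0.05j)], [0.00-0.00j, -0.01+0.00j, 0.00+0.02j, (-0.04-0.04j), 0.06+0.04j], [(0.01-0.01j), -0.03+0.01j, 0.01+0.04j, (-0.09-0.07j), 0.13+0.06j], [0.00-0.00j, (-0.01+0.01j), (0.01+0.02j), -0.06-0.02j, (0.08+0.01j)]]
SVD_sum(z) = [[-0.26, 0.08, -0.04, 0.06, -0.06], [-0.52, 0.16, -0.08, 0.11, -0.12], [0.4, -0.12, 0.06, -0.09, 0.09], [0.21, -0.06, 0.03, -0.05, 0.05], [0.03, -0.01, 0.00, -0.01, 0.01]] + [[0.17, -0.03, -0.43, 0.33, -0.19], [0.02, -0.0, -0.04, 0.03, -0.02], [0.11, -0.02, -0.28, 0.21, -0.12], [0.04, -0.01, -0.09, 0.07, -0.04], [-0.00, 0.0, 0.01, -0.0, 0.00]] + [[-0.0,-0.00,-0.00,-0.00,0.01],  [-0.00,-0.00,-0.01,-0.00,0.02],  [0.01,0.01,0.03,0.01,-0.05],  [-0.03,-0.02,-0.09,-0.03,0.13],  [-0.03,-0.02,-0.08,-0.03,0.11]] + [[0.0, 0.00, -0.0, -0.00, -0.00], [-0.0, -0.00, 0.00, 0.0, 0.00], [0.0, 0.00, -0.00, -0.0, -0.0], [-0.0, -0.0, 0.0, 0.0, 0.00], [0.0, 0.0, -0.00, -0.0, -0.00]] + [[0.0, 0.00, 0.00, 0.0, 0.00], [-0.0, -0.00, -0.0, -0.00, -0.0], [-0.0, -0.0, -0.0, -0.0, -0.0], [0.00, 0.00, 0.00, 0.00, 0.0], [-0.0, -0.0, -0.00, -0.0, -0.0]]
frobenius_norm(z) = 1.11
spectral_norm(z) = 0.81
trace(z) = -0.02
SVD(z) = [[-0.35, 0.82, -0.03, 0.12, 0.44], [-0.71, 0.08, -0.1, -0.22, -0.66], [0.54, 0.54, 0.28, 0.06, -0.58], [0.29, 0.17, -0.72, -0.6, 0.02], [0.04, -0.01, -0.62, 0.76, -0.20]] @ diag([0.8113607774604276, 0.7251004528732725, 0.22869561481082332, 0.0045713125523152345, 0.0006640102667691925]) @ [[0.91, -0.27, 0.13, -0.2, 0.21],[0.28, -0.05, -0.72, 0.55, -0.31],[0.18, 0.11, 0.55, 0.2, -0.78],[0.23, 0.87, -0.21, -0.37, -0.07],[0.11, 0.39, 0.33, 0.70, 0.49]]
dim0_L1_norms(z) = [1.34, 0.44, 1.01, 0.71, 0.7]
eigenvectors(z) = [[-0.27+0.42j, (-0.27-0.42j), (-0.11+0j), 0.10-0.04j, (0.1+0.04j)],[(-0.59+0j), (-0.59-0j), (-0.42+0j), 0.47-0.05j, 0.47+0.05j],[0.48+0.30j, (0.48-0.3j), (-0.33+0j), -0.35+0.05j, -0.35-0.05j],[0.16+0.21j, 0.16-0.21j, -0.68+0.00j, -0.70+0.00j, (-0.7-0j)],[(-0.04+0.09j), (-0.04-0.09j), (-0.48+0j), (-0.37-0.12j), -0.37+0.12j]]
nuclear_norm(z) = 1.77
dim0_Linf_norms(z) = [0.52, 0.15, 0.47, 0.38, 0.24]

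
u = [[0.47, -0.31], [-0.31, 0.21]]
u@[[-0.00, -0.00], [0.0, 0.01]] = [[0.00, -0.00], [0.00, 0.00]]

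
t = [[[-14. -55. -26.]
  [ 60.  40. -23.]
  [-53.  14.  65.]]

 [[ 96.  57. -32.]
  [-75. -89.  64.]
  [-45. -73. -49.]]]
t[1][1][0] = -75.0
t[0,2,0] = -53.0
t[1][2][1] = -73.0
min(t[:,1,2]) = -23.0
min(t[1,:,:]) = -89.0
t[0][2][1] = 14.0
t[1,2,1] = -73.0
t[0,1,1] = 40.0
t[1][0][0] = 96.0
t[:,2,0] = [-53.0, -45.0]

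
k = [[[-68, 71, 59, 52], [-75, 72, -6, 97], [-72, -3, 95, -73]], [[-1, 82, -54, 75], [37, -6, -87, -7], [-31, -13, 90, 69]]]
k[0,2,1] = -3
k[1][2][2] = 90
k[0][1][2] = -6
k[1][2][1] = -13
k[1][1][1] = -6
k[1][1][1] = -6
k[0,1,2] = -6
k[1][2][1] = -13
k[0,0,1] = 71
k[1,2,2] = 90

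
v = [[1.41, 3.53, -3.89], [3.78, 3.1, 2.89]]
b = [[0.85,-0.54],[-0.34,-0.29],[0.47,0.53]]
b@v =[[-0.84,  1.33,  -4.87], [-1.58,  -2.10,  0.48], [2.67,  3.3,  -0.30]]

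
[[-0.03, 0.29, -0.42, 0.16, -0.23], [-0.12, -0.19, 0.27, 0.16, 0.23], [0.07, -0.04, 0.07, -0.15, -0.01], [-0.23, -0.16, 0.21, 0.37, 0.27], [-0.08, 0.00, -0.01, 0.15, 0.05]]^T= [[-0.03,-0.12,0.07,-0.23,-0.08], [0.29,-0.19,-0.04,-0.16,0.0], [-0.42,0.27,0.07,0.21,-0.01], [0.16,0.16,-0.15,0.37,0.15], [-0.23,0.23,-0.01,0.27,0.05]]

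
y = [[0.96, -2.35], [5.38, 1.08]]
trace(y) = 2.04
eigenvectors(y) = [[0.01-0.55j, (0.01+0.55j)], [(-0.83+0j), -0.83-0.00j]]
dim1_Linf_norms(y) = [2.35, 5.38]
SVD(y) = [[-0.11,-0.99], [-0.99,0.11]] @ diag([5.513514885332544, 2.481139578745313]) @ [[-0.99, -0.15], [-0.15, 0.99]]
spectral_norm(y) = 5.51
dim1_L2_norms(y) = [2.54, 5.49]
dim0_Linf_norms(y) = [5.38, 2.35]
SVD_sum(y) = [[0.59, 0.09], [5.42, 0.81]] + [[0.37, -2.44], [-0.04, 0.27]]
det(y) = 13.68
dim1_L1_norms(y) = [3.31, 6.46]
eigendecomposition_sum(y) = [[0.48+1.79j, -1.17+0.34j], [(2.69-0.77j), (0.54+1.77j)]] + [[(0.48-1.79j),-1.17-0.34j], [(2.69+0.77j),0.54-1.77j]]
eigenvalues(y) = [(1.02+3.56j), (1.02-3.56j)]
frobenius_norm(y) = 6.05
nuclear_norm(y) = 7.99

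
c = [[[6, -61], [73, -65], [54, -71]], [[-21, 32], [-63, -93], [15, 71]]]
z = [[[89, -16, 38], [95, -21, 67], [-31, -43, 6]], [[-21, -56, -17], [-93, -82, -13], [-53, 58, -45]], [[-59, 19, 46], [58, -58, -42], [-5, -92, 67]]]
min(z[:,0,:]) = -59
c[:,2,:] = [[54, -71], [15, 71]]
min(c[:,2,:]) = -71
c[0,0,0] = 6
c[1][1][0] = -63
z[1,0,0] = -21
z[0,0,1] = -16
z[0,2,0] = -31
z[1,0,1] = -56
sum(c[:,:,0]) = 64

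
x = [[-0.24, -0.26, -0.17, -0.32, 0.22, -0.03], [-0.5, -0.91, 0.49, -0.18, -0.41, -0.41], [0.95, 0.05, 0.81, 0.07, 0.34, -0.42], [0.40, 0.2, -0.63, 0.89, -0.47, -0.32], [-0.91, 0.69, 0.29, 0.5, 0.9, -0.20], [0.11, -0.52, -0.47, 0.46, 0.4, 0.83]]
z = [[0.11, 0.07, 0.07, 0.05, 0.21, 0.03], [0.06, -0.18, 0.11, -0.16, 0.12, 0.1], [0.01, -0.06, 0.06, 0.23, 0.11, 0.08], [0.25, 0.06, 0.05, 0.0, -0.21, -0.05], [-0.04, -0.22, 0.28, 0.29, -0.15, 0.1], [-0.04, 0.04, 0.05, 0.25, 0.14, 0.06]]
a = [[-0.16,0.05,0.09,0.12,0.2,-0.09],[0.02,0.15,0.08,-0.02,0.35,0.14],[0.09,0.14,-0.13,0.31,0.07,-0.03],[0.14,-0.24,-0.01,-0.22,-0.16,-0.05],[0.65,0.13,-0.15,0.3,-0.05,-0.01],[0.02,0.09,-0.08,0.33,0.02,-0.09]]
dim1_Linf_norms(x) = [0.32, 0.91, 0.95, 0.89, 0.91, 0.83]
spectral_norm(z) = 0.57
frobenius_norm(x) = 3.10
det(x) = -1.34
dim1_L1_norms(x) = [1.24, 2.9, 2.64, 2.91, 3.49, 2.79]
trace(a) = -0.50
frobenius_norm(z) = 0.84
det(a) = -0.00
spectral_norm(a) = 0.83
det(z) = 0.00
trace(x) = 2.28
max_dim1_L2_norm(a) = 0.74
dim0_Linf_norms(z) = [0.25, 0.22, 0.28, 0.29, 0.21, 0.1]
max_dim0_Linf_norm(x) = 0.95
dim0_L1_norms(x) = [3.11, 2.63, 2.86, 2.42, 2.74, 2.21]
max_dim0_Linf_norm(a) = 0.65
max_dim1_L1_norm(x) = 3.49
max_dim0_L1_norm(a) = 1.3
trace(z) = -0.10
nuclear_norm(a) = 2.09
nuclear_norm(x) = 7.08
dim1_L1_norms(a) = [0.71, 0.76, 0.77, 0.82, 1.29, 0.63]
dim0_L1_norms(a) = [1.08, 0.8, 0.54, 1.3, 0.85, 0.41]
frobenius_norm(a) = 1.12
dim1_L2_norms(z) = [0.26, 0.31, 0.28, 0.34, 0.49, 0.3]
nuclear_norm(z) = 1.70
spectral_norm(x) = 1.64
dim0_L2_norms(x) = [1.49, 1.3, 1.28, 1.18, 1.23, 1.08]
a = z @ x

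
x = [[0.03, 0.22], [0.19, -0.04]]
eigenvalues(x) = [0.2, -0.21]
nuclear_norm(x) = 0.42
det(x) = -0.04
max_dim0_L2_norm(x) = 0.22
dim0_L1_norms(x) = [0.22, 0.26]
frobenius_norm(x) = 0.29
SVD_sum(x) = [[-0.02, 0.22], [0.0, -0.05]] + [[0.05, 0.0],[0.19, 0.01]]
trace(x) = -0.01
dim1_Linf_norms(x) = [0.22, 0.19]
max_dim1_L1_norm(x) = 0.25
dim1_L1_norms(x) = [0.25, 0.23]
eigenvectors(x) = [[0.79,-0.67], [0.62,0.74]]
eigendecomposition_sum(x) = [[0.12, 0.11],  [0.09, 0.08]] + [[-0.09, 0.11], [0.10, -0.12]]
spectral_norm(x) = 0.22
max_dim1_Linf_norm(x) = 0.22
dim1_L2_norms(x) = [0.22, 0.19]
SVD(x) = [[-0.97, 0.24],[0.24, 0.97]] @ diag([0.2237777317316961, 0.19215495513001232]) @ [[0.08, -1.00], [1.0, 0.08]]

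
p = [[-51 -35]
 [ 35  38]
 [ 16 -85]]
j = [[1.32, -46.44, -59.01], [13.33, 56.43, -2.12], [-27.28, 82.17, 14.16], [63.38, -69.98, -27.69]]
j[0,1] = -46.44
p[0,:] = [-51, -35]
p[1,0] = 35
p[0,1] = -35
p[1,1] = 38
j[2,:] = [-27.28, 82.17, 14.16]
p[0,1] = -35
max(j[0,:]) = 1.32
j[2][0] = -27.28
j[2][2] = 14.16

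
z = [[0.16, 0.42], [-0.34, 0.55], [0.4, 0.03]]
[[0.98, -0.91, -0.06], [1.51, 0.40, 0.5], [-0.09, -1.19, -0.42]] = z@ [[-0.42,-2.9,-1.06],[2.49,-1.06,0.26]]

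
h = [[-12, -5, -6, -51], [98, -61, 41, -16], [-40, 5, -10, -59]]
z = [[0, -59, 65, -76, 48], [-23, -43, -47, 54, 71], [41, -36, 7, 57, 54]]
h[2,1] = 5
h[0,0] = -12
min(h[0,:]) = -51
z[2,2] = 7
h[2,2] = -10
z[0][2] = 65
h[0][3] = -51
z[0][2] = 65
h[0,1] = -5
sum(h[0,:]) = -74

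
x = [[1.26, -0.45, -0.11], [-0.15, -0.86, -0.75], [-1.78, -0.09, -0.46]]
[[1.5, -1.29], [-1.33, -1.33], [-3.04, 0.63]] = x@ [[1.67,-0.84], [1.37,0.07], [-0.13,1.86]]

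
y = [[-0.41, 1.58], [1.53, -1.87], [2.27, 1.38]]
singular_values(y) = [2.86, 2.72]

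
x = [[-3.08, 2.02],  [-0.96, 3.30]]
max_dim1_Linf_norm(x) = 3.3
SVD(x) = [[-0.74, -0.67],[-0.67, 0.74]] @ diag([4.727783383392401, 1.7396736129856964]) @ [[0.62, -0.79], [0.79, 0.62]]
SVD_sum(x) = [[-2.16, 2.74], [-1.97, 2.51]] + [[-0.92,-0.72], [1.01,0.79]]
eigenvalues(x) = [-2.76, 2.98]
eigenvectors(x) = [[-0.99, -0.32], [-0.16, -0.95]]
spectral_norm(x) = 4.73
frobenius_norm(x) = 5.04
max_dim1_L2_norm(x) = 3.68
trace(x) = 0.22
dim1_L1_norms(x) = [5.1, 4.26]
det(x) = -8.22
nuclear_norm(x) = 6.47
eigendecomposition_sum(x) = [[-2.91, 0.97], [-0.46, 0.15]] + [[-0.17, 1.05], [-0.50, 3.15]]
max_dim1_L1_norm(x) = 5.1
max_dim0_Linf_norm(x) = 3.3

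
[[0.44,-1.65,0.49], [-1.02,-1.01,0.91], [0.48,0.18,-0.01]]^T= [[0.44, -1.02, 0.48], [-1.65, -1.01, 0.18], [0.49, 0.91, -0.01]]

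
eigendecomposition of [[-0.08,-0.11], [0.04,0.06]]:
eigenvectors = [[-0.92, 0.77], [0.4, -0.64]]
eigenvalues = [-0.03, 0.01]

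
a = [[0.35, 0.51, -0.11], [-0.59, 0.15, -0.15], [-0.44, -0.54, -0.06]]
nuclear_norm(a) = 1.64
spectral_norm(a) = 0.98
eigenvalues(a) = [(0.31+0.46j), (0.31-0.46j), (-0.19+0j)]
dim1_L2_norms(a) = [0.63, 0.63, 0.7]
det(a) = -0.06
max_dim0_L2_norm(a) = 0.81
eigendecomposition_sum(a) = [[0.17+0.25j, (0.25-0.17j), -0.06+0.07j],[-0.27+0.08j, (0.08+0.27j), -0.05-0.07j],[-0.13-0.25j, -0.26+0.13j, 0.07-0.06j]] + [[0.17-0.25j, 0.25+0.17j, (-0.06-0.07j)], [-0.27-0.08j, (0.08-0.27j), -0.05+0.07j], [(-0.13+0.25j), -0.26-0.13j, 0.07+0.06j]] + [[(0.02+0j), 0.00-0.00j, 0.02-0.00j], [(-0.06-0j), (-0.01+0j), (-0.06+0j)], [-0.19-0.00j, -0.03+0.00j, (-0.19+0j)]]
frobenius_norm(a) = 1.13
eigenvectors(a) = [[(0.61+0j),(0.61-0j),-0.08+0.00j], [-0.16+0.53j,(-0.16-0.53j),0.29+0.00j], [-0.56-0.07j,(-0.56+0.07j),(0.95+0j)]]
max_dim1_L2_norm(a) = 0.7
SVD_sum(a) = [[0.45, 0.39, 0.02],[-0.27, -0.23, -0.01],[-0.52, -0.45, -0.02]] + [[-0.12,0.14,-0.05], [-0.32,0.38,-0.15], [0.06,-0.08,0.03]] + [[0.02,-0.02,-0.07],[-0.0,0.0,0.01],[0.02,-0.01,-0.07]]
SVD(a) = [[-0.61, -0.33, 0.72], [0.36, -0.92, -0.12], [0.71, 0.18, 0.68]] @ diag([0.9750373679465916, 0.5608708413522637, 0.10642382453467263]) @ [[-0.76, -0.65, -0.03], [0.62, -0.73, 0.29], [0.21, -0.2, -0.96]]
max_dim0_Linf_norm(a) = 0.59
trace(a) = 0.44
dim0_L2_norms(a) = [0.81, 0.76, 0.2]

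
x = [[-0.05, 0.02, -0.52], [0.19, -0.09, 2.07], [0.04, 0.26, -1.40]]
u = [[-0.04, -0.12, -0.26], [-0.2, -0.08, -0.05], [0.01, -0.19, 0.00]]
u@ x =[[-0.03,-0.06,0.14],[-0.01,-0.01,0.01],[-0.04,0.02,-0.4]]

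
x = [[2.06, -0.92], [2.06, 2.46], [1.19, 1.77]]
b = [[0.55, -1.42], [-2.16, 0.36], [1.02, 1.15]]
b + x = [[2.61, -2.34], [-0.10, 2.82], [2.21, 2.92]]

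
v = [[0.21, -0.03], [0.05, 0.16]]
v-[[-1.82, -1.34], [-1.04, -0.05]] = [[2.03,1.31],  [1.09,0.21]]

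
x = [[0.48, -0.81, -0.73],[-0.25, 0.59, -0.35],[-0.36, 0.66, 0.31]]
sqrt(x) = [[(0.27+0.05j), (-0.27-0.03j), (-1.16+0.08j)], [-0.36+0.02j, 0.86-0.01j, -0.56+0.04j], [(-0.27+0.01j), 0.43-0.00j, 0.49+0.01j]]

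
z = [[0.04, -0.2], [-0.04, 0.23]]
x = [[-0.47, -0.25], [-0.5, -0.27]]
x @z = [[-0.01, 0.04], [-0.01, 0.04]]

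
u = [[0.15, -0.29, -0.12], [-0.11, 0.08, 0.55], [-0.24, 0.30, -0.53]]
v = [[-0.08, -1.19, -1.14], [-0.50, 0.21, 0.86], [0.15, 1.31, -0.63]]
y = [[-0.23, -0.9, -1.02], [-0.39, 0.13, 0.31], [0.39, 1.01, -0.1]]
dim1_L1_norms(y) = [2.15, 0.83, 1.5]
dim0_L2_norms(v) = [0.53, 1.78, 1.56]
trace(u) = -0.30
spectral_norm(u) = 0.79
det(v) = 1.10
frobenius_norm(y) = 1.83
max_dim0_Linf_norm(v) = 1.31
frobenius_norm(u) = 0.93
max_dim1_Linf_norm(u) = 0.55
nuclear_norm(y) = 2.77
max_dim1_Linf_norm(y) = 1.02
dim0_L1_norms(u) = [0.5, 0.67, 1.2]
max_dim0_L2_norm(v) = 1.78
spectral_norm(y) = 1.59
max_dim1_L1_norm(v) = 2.41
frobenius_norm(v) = 2.43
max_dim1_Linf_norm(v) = 1.31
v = u + y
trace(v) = -0.50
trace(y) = -0.20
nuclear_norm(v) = 3.76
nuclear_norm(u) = 1.35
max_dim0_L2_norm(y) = 1.36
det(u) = 0.03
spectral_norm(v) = 1.90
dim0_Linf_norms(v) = [0.5, 1.31, 1.14]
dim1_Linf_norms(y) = [1.02, 0.39, 1.01]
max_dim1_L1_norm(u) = 1.07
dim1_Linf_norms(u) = [0.29, 0.55, 0.53]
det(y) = 0.45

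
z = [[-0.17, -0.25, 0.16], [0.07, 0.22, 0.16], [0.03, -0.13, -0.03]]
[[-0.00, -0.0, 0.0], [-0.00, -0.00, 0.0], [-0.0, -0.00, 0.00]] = z@ [[-0.02, -0.02, 0.0], [0.01, 0.01, -0.00], [-0.01, -0.01, 0.0]]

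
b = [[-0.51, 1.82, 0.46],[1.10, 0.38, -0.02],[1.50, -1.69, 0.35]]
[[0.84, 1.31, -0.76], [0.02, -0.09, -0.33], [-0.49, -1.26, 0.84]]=b@[[-0.08, -0.27, -0.11], [0.32, 0.57, -0.53], [0.48, 0.30, 0.32]]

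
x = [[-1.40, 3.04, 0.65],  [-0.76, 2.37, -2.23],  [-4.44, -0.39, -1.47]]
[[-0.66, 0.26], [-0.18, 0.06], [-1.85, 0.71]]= x @ [[0.44,-0.17],  [0.00,-0.00],  [-0.07,0.03]]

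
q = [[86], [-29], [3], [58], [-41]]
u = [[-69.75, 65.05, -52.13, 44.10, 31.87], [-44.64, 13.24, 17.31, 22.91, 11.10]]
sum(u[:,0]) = -114.39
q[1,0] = -29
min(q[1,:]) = -29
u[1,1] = 13.24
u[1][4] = 11.1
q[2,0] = 3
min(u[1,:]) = -44.64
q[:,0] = [86, -29, 3, 58, -41]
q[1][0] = -29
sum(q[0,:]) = 86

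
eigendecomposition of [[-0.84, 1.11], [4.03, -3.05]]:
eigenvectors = [[0.65, -0.30], [0.76, 0.95]]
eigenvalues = [0.44, -4.33]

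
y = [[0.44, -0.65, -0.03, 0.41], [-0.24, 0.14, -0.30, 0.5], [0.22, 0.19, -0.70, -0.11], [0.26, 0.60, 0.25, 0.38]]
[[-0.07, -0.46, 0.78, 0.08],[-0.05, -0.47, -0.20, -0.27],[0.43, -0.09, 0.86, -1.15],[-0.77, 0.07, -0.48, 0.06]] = y@[[-0.33, 0.17, 1.06, -0.46], [-0.45, 0.35, -0.63, -0.39], [-0.75, 0.39, -1.01, 1.37], [-0.59, -0.73, -0.32, 0.18]]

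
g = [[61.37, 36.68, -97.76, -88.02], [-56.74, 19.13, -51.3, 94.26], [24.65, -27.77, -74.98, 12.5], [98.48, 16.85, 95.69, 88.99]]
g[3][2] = 95.69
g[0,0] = 61.37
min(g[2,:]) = -74.98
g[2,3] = 12.5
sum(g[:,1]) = 44.89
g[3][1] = 16.85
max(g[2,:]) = 24.65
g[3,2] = 95.69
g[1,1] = 19.13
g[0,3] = -88.02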